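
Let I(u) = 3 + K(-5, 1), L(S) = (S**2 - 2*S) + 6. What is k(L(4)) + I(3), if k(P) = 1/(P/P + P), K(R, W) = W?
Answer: 61/15 ≈ 4.0667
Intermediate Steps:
L(S) = 6 + S**2 - 2*S
k(P) = 1/(1 + P)
I(u) = 4 (I(u) = 3 + 1 = 4)
k(L(4)) + I(3) = 1/(1 + (6 + 4**2 - 2*4)) + 4 = 1/(1 + (6 + 16 - 8)) + 4 = 1/(1 + 14) + 4 = 1/15 + 4 = 61/15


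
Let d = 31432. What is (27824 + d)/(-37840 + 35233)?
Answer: -19752/869 ≈ -22.730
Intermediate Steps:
(27824 + d)/(-37840 + 35233) = (27824 + 31432)/(-37840 + 35233) = 59256/(-2607) = 59256*(-1/2607) = -19752/869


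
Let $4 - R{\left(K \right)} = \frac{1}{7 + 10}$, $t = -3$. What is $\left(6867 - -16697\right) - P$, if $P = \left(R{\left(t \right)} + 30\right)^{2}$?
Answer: $\frac{6477067}{289} \approx 22412.0$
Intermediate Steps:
$R{\left(K \right)} = \frac{67}{17}$ ($R{\left(K \right)} = 4 - \frac{1}{7 + 10} = 4 - \frac{1}{17} = \frac{67}{17}$)
$P = \frac{332929}{289}$ ($P = \left(\frac{67}{17} + 30\right)^{2} = \left(\frac{577}{17}\right)^{2} = \frac{332929}{289} \approx 1152.0$)
$\left(6867 - -16697\right) - P = \left(6867 - -16697\right) - \frac{332929}{289} = \left(6867 + 16697\right) - \frac{332929}{289} = 23564 - \frac{332929}{289} = \frac{6477067}{289}$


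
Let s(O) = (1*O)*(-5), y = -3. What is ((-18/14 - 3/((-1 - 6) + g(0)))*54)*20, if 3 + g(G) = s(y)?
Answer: -14256/7 ≈ -2036.6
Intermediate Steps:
s(O) = -5*O (s(O) = O*(-5) = -5*O)
g(G) = 12 (g(G) = -3 - 5*(-3) = -3 + 15 = 12)
((-18/14 - 3/((-1 - 6) + g(0)))*54)*20 = ((-18/14 - 3/((-1 - 6) + 12))*54)*20 = ((-18*1/14 - 3/(-7 + 12))*54)*20 = ((-9/7 - 3/5)*54)*20 = ((-9/7 - 3*⅕)*54)*20 = ((-9/7 - ⅗)*54)*20 = -66/35*54*20 = -3564/35*20 = -14256/7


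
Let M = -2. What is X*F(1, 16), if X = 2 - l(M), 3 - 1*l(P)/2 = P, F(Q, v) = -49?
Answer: 392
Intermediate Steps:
l(P) = 6 - 2*P
X = -8 (X = 2 - (6 - 2*(-2)) = 2 - (6 + 4) = 2 - 1*10 = 2 - 10 = -8)
X*F(1, 16) = -8*(-49) = 392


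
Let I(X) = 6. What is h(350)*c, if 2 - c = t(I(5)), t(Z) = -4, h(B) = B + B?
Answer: 4200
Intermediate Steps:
h(B) = 2*B
c = 6 (c = 2 - 1*(-4) = 2 + 4 = 6)
h(350)*c = (2*350)*6 = 700*6 = 4200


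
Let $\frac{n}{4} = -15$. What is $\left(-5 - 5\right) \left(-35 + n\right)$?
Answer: $950$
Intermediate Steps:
$n = -60$ ($n = 4 \left(-15\right) = -60$)
$\left(-5 - 5\right) \left(-35 + n\right) = \left(-5 - 5\right) \left(-35 - 60\right) = \left(-5 - 5\right) \left(-95\right) = \left(-10\right) \left(-95\right) = 950$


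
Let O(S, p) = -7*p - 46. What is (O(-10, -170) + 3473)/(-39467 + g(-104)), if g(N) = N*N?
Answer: -4617/28651 ≈ -0.16115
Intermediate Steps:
g(N) = N²
O(S, p) = -46 - 7*p
(O(-10, -170) + 3473)/(-39467 + g(-104)) = ((-46 - 7*(-170)) + 3473)/(-39467 + (-104)²) = ((-46 + 1190) + 3473)/(-39467 + 10816) = (1144 + 3473)/(-28651) = 4617*(-1/28651) = -4617/28651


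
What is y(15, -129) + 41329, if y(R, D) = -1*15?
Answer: 41314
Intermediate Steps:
y(R, D) = -15
y(15, -129) + 41329 = -15 + 41329 = 41314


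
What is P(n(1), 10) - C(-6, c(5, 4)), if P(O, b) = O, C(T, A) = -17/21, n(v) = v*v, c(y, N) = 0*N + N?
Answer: 38/21 ≈ 1.8095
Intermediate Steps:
c(y, N) = N (c(y, N) = 0 + N = N)
n(v) = v**2
C(T, A) = -17/21 (C(T, A) = -17*1/21 = -17/21)
P(n(1), 10) - C(-6, c(5, 4)) = 1**2 - 1*(-17/21) = 1 + 17/21 = 38/21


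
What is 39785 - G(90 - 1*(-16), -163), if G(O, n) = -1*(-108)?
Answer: 39677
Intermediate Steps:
G(O, n) = 108
39785 - G(90 - 1*(-16), -163) = 39785 - 1*108 = 39785 - 108 = 39677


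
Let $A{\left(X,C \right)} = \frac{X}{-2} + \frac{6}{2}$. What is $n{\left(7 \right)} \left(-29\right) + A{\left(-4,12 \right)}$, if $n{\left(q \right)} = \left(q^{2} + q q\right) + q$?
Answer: $-3040$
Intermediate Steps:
$A{\left(X,C \right)} = 3 - \frac{X}{2}$ ($A{\left(X,C \right)} = X \left(- \frac{1}{2}\right) + 6 \cdot \frac{1}{2} = - \frac{X}{2} + 3 = 3 - \frac{X}{2}$)
$n{\left(q \right)} = q + 2 q^{2}$ ($n{\left(q \right)} = \left(q^{2} + q^{2}\right) + q = 2 q^{2} + q = q + 2 q^{2}$)
$n{\left(7 \right)} \left(-29\right) + A{\left(-4,12 \right)} = 7 \left(1 + 2 \cdot 7\right) \left(-29\right) + \left(3 - -2\right) = 7 \left(1 + 14\right) \left(-29\right) + \left(3 + 2\right) = 7 \cdot 15 \left(-29\right) + 5 = 105 \left(-29\right) + 5 = -3045 + 5 = -3040$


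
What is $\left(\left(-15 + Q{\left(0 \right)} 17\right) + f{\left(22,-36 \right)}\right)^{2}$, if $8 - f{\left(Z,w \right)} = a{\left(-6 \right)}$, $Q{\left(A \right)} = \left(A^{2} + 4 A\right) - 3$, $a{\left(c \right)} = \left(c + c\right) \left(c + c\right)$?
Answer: $40804$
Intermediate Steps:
$a{\left(c \right)} = 4 c^{2}$ ($a{\left(c \right)} = 2 c 2 c = 4 c^{2}$)
$Q{\left(A \right)} = -3 + A^{2} + 4 A$
$f{\left(Z,w \right)} = -136$ ($f{\left(Z,w \right)} = 8 - 4 \left(-6\right)^{2} = 8 - 4 \cdot 36 = 8 - 144 = -136$)
$\left(\left(-15 + Q{\left(0 \right)} 17\right) + f{\left(22,-36 \right)}\right)^{2} = \left(\left(-15 + \left(-3 + 0^{2} + 4 \cdot 0\right) 17\right) - 136\right)^{2} = \left(\left(-15 + \left(-3 + 0 + 0\right) 17\right) - 136\right)^{2} = \left(\left(-15 - 51\right) - 136\right)^{2} = \left(-66 - 136\right)^{2} = \left(-202\right)^{2} = 40804$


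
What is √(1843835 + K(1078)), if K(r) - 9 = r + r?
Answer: 20*√4615 ≈ 1358.7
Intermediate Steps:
K(r) = 9 + 2*r (K(r) = 9 + (r + r) = 9 + 2*r)
√(1843835 + K(1078)) = √(1843835 + (9 + 2*1078)) = √(1843835 + (9 + 2156)) = √(1843835 + 2165) = √1846000 = 20*√4615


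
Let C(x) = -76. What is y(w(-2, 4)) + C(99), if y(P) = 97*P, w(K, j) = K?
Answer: -270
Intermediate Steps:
y(w(-2, 4)) + C(99) = 97*(-2) - 76 = -194 - 76 = -270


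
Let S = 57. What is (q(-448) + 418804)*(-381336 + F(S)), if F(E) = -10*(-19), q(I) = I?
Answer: -159454715976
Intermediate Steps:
F(E) = 190
(q(-448) + 418804)*(-381336 + F(S)) = (-448 + 418804)*(-381336 + 190) = 418356*(-381146) = -159454715976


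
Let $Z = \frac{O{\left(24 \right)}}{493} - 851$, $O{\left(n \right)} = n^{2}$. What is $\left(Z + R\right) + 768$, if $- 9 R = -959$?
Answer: $\frac{109700}{4437} \approx 24.724$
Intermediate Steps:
$R = \frac{959}{9}$ ($R = \left(- \frac{1}{9}\right) \left(-959\right) = \frac{959}{9} \approx 106.56$)
$Z = - \frac{418967}{493}$ ($Z = \frac{24^{2}}{493} - 851 = 576 \cdot \frac{1}{493} - 851 = \frac{576}{493} - 851 = - \frac{418967}{493} \approx -849.83$)
$\left(Z + R\right) + 768 = \left(- \frac{418967}{493} + \frac{959}{9}\right) + 768 = - \frac{3297916}{4437} + 768 = \frac{109700}{4437}$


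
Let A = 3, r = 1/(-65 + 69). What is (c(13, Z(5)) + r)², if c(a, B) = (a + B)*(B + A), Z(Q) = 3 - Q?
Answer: 2025/16 ≈ 126.56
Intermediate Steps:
r = ¼ (r = 1/4 = ¼ ≈ 0.25000)
c(a, B) = (3 + B)*(B + a) (c(a, B) = (a + B)*(B + 3) = (B + a)*(3 + B) = (3 + B)*(B + a))
(c(13, Z(5)) + r)² = (((3 - 1*5)² + 3*(3 - 1*5) + 3*13 + (3 - 1*5)*13) + ¼)² = (((3 - 5)² + 3*(3 - 5) + 39 + (3 - 5)*13) + ¼)² = (((-2)² + 3*(-2) + 39 - 2*13) + ¼)² = ((4 - 6 + 39 - 26) + ¼)² = (11 + ¼)² = (45/4)² = 2025/16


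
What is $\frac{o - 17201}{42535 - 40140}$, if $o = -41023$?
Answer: $- \frac{58224}{2395} \approx -24.311$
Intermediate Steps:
$\frac{o - 17201}{42535 - 40140} = \frac{-41023 - 17201}{42535 - 40140} = - \frac{58224}{2395}$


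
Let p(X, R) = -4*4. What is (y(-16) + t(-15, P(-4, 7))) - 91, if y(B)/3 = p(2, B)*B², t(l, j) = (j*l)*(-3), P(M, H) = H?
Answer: -12064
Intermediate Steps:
p(X, R) = -16
t(l, j) = -3*j*l
y(B) = -48*B² (y(B) = 3*(-16*B²) = -48*B²)
(y(-16) + t(-15, P(-4, 7))) - 91 = (-48*(-16)² - 3*7*(-15)) - 91 = (-48*256 + 315) - 91 = (-12288 + 315) - 91 = -11973 - 91 = -12064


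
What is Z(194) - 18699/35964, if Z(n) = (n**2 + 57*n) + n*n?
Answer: 1034917807/11988 ≈ 86330.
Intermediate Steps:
Z(n) = 2*n**2 + 57*n (Z(n) = (n**2 + 57*n) + n**2 = 2*n**2 + 57*n)
Z(194) - 18699/35964 = 194*(57 + 2*194) - 18699/35964 = 194*(57 + 388) - 18699/35964 = 194*445 - 1*6233/11988 = 86330 - 6233/11988 = 1034917807/11988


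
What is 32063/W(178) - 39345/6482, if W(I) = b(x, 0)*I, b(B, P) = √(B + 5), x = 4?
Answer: 46705534/865347 ≈ 53.973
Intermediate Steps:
b(B, P) = √(5 + B)
W(I) = 3*I (W(I) = √(5 + 4)*I = √9*I = 3*I)
32063/W(178) - 39345/6482 = 32063/((3*178)) - 39345/6482 = 32063/534 - 39345*1/6482 = 32063*(1/534) - 39345/6482 = 32063/534 - 39345/6482 = 46705534/865347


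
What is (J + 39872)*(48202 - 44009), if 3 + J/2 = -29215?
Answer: -77838852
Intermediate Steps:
J = -58436 (J = -6 + 2*(-29215) = -6 - 58430 = -58436)
(J + 39872)*(48202 - 44009) = (-58436 + 39872)*(48202 - 44009) = -18564*4193 = -77838852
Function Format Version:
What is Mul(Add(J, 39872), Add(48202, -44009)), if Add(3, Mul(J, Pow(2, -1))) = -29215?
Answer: -77838852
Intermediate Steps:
J = -58436 (J = Add(-6, Mul(2, -29215)) = Add(-6, -58430) = -58436)
Mul(Add(J, 39872), Add(48202, -44009)) = Mul(Add(-58436, 39872), Add(48202, -44009)) = Mul(-18564, 4193) = -77838852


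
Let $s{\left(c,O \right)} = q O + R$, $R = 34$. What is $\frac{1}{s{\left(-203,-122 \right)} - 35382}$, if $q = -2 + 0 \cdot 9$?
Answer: $- \frac{1}{35104} \approx -2.8487 \cdot 10^{-5}$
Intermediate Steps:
$q = -2$ ($q = -2 + 0 = -2$)
$s{\left(c,O \right)} = 34 - 2 O$ ($s{\left(c,O \right)} = - 2 O + 34 = 34 - 2 O$)
$\frac{1}{s{\left(-203,-122 \right)} - 35382} = \frac{1}{\left(34 - -244\right) - 35382} = \frac{1}{\left(34 + 244\right) - 35382} = \frac{1}{278 - 35382} = \frac{1}{-35104} = - \frac{1}{35104}$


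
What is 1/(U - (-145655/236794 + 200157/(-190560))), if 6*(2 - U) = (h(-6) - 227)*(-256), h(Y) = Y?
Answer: -22561732320/224211002109191 ≈ -0.00010063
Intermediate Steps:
U = -29818/3 (U = 2 - (-6 - 227)*(-256)/6 = 2 - (-233)*(-256)/6 = 2 - ⅙*59648 = 2 - 29824/3 = -29818/3 ≈ -9939.3)
1/(U - (-145655/236794 + 200157/(-190560))) = 1/(-29818/3 - (-145655/236794 + 200157/(-190560))) = 1/(-29818/3 - (-145655*1/236794 + 200157*(-1/190560))) = 1/(-29818/3 - (-145655/236794 - 66719/63520)) = 1/(-29818/3 - 1*(-12525332243/7520577440)) = 1/(-29818/3 + 12525332243/7520577440) = 1/(-224211002109191/22561732320) = -22561732320/224211002109191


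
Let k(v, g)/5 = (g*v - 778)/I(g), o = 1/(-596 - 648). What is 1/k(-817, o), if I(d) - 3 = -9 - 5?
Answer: 13684/4835075 ≈ 0.0028302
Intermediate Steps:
o = -1/1244 (o = 1/(-1244) = -1/1244 ≈ -0.00080386)
I(d) = -11 (I(d) = 3 + (-9 - 5) = 3 - 14 = -11)
k(v, g) = 3890/11 - 5*g*v/11 (k(v, g) = 5*((g*v - 778)/(-11)) = 5*((-778 + g*v)*(-1/11)) = 5*(778/11 - g*v/11) = 3890/11 - 5*g*v/11)
1/k(-817, o) = 1/(3890/11 - 5/11*(-1/1244)*(-817)) = 1/(3890/11 - 4085/13684) = 1/(4835075/13684) = 13684/4835075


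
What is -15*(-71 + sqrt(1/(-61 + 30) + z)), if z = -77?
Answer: 1065 - 30*I*sqrt(18507)/31 ≈ 1065.0 - 131.65*I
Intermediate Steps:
-15*(-71 + sqrt(1/(-61 + 30) + z)) = -15*(-71 + sqrt(1/(-61 + 30) - 77)) = -15*(-71 + sqrt(1/(-31) - 77)) = -15*(-71 + sqrt(-1/31 - 77)) = -15*(-71 + sqrt(-2388/31)) = -15*(-71 + 2*I*sqrt(18507)/31) = 1065 - 30*I*sqrt(18507)/31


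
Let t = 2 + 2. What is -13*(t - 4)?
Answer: 0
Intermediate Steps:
t = 4
-13*(t - 4) = -13*(4 - 4) = -13*0 = 0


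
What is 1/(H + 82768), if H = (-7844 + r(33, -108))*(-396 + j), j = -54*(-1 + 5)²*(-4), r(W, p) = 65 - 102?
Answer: -1/24033092 ≈ -4.1609e-8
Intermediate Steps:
r(W, p) = -37
j = 3456 (j = -54*4²*(-4) = -54*16*(-4) = -864*(-4) = 3456)
H = -24115860 (H = (-7844 - 37)*(-396 + 3456) = -7881*3060 = -24115860)
1/(H + 82768) = 1/(-24115860 + 82768) = 1/(-24033092) = -1/24033092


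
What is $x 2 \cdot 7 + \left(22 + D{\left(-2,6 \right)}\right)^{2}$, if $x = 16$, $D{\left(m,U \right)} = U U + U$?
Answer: $4320$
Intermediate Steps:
$D{\left(m,U \right)} = U + U^{2}$ ($D{\left(m,U \right)} = U^{2} + U = U + U^{2}$)
$x 2 \cdot 7 + \left(22 + D{\left(-2,6 \right)}\right)^{2} = 16 \cdot 2 \cdot 7 + \left(22 + 6 \left(1 + 6\right)\right)^{2} = 32 \cdot 7 + \left(22 + 6 \cdot 7\right)^{2} = 224 + \left(22 + 42\right)^{2} = 224 + 64^{2} = 224 + 4096 = 4320$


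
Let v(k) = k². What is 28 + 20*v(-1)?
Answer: 48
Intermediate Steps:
28 + 20*v(-1) = 28 + 20*(-1)² = 28 + 20*1 = 28 + 20 = 48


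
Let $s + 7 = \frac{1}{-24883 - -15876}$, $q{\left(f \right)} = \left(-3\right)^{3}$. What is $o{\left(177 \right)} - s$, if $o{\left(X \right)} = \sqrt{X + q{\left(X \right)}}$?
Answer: $\frac{63050}{9007} + 5 \sqrt{6} \approx 19.248$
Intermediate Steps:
$q{\left(f \right)} = -27$
$o{\left(X \right)} = \sqrt{-27 + X}$ ($o{\left(X \right)} = \sqrt{X - 27} = \sqrt{-27 + X}$)
$s = - \frac{63050}{9007}$ ($s = -7 + \frac{1}{-24883 - -15876} = -7 + \frac{1}{-24883 + 15876} = -7 + \frac{1}{-9007} = -7 - \frac{1}{9007} = - \frac{63050}{9007} \approx -7.0001$)
$o{\left(177 \right)} - s = \sqrt{-27 + 177} - - \frac{63050}{9007} = \sqrt{150} + \frac{63050}{9007} = 5 \sqrt{6} + \frac{63050}{9007} = \frac{63050}{9007} + 5 \sqrt{6}$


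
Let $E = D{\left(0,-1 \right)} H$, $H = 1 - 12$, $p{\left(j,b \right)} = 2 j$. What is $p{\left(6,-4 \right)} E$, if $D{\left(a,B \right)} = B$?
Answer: $132$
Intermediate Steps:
$H = -11$ ($H = 1 - 12 = -11$)
$E = 11$ ($E = \left(-1\right) \left(-11\right) = 11$)
$p{\left(6,-4 \right)} E = 2 \cdot 6 \cdot 11 = 12 \cdot 11 = 132$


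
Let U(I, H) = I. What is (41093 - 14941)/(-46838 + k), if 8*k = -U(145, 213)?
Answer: -209216/374849 ≈ -0.55813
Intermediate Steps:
k = -145/8 (k = (-1*145)/8 = (⅛)*(-145) = -145/8 ≈ -18.125)
(41093 - 14941)/(-46838 + k) = (41093 - 14941)/(-46838 - 145/8) = 26152/(-374849/8) = 26152*(-8/374849) = -209216/374849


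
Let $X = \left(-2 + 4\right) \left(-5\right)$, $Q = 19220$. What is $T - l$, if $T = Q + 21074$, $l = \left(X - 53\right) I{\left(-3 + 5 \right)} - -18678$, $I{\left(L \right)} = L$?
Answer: $21742$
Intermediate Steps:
$X = -10$ ($X = 2 \left(-5\right) = -10$)
$l = 18552$ ($l = \left(-10 - 53\right) \left(-3 + 5\right) - -18678 = \left(-63\right) 2 + 18678 = -126 + 18678 = 18552$)
$T = 40294$ ($T = 19220 + 21074 = 40294$)
$T - l = 40294 - 18552 = 21742$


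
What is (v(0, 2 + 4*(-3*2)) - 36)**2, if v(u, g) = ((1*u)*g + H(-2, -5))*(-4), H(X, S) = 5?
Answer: 3136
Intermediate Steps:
v(u, g) = -20 - 4*g*u (v(u, g) = ((1*u)*g + 5)*(-4) = (u*g + 5)*(-4) = (g*u + 5)*(-4) = (5 + g*u)*(-4) = -20 - 4*g*u)
(v(0, 2 + 4*(-3*2)) - 36)**2 = ((-20 - 4*(2 + 4*(-3*2))*0) - 36)**2 = ((-20 - 4*(2 + 4*(-6))*0) - 36)**2 = ((-20 - 4*(2 - 24)*0) - 36)**2 = ((-20 - 4*(-22)*0) - 36)**2 = ((-20 + 0) - 36)**2 = (-20 - 36)**2 = (-56)**2 = 3136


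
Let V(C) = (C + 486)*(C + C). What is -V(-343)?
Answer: 98098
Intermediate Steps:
V(C) = 2*C*(486 + C) (V(C) = (486 + C)*(2*C) = 2*C*(486 + C))
-V(-343) = -2*(-343)*(486 - 343) = -2*(-343)*143 = -1*(-98098) = 98098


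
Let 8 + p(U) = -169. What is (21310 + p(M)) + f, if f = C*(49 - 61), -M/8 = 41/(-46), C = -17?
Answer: 21337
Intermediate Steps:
M = 164/23 (M = -328/(-46) = -328*(-1)/46 = -8*(-41/46) = 164/23 ≈ 7.1304)
p(U) = -177 (p(U) = -8 - 169 = -177)
f = 204 (f = -17*(49 - 61) = -17*(-12) = 204)
(21310 + p(M)) + f = (21310 - 177) + 204 = 21133 + 204 = 21337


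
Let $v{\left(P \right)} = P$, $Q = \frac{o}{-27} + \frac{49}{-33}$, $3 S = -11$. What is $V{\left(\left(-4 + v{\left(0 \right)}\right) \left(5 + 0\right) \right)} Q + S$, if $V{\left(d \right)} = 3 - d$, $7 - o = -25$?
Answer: $- \frac{19328}{297} \approx -65.077$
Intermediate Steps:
$S = - \frac{11}{3}$ ($S = \frac{1}{3} \left(-11\right) = - \frac{11}{3} \approx -3.6667$)
$o = 32$ ($o = 7 - -25 = 7 + 25 = 32$)
$Q = - \frac{793}{297}$ ($Q = \frac{32}{-27} + \frac{49}{-33} = 32 \left(- \frac{1}{27}\right) + 49 \left(- \frac{1}{33}\right) = - \frac{32}{27} - \frac{49}{33} = - \frac{793}{297} \approx -2.67$)
$V{\left(\left(-4 + v{\left(0 \right)}\right) \left(5 + 0\right) \right)} Q + S = \left(3 - \left(-4 + 0\right) \left(5 + 0\right)\right) \left(- \frac{793}{297}\right) - \frac{11}{3} = \left(3 - \left(-4\right) 5\right) \left(- \frac{793}{297}\right) - \frac{11}{3} = \left(3 - -20\right) \left(- \frac{793}{297}\right) - \frac{11}{3} = \left(3 + 20\right) \left(- \frac{793}{297}\right) - \frac{11}{3} = 23 \left(- \frac{793}{297}\right) - \frac{11}{3} = - \frac{18239}{297} - \frac{11}{3} = - \frac{19328}{297}$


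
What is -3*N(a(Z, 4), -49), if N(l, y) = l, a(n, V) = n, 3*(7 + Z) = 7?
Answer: 14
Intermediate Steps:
Z = -14/3 (Z = -7 + (1/3)*7 = -7 + 7/3 = -14/3 ≈ -4.6667)
-3*N(a(Z, 4), -49) = -3*(-14/3) = 14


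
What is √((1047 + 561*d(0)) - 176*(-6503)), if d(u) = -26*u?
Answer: 5*√45823 ≈ 1070.3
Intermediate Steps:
√((1047 + 561*d(0)) - 176*(-6503)) = √((1047 + 561*(-26*0)) - 176*(-6503)) = √((1047 + 561*0) + 1144528) = √((1047 + 0) + 1144528) = √(1047 + 1144528) = √1145575 = 5*√45823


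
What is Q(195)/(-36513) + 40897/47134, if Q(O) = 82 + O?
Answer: 1480216043/1721003742 ≈ 0.86009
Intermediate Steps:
Q(195)/(-36513) + 40897/47134 = (82 + 195)/(-36513) + 40897/47134 = 277*(-1/36513) + 40897*(1/47134) = -277/36513 + 40897/47134 = 1480216043/1721003742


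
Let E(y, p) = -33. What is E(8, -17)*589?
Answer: -19437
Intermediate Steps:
E(8, -17)*589 = -33*589 = -19437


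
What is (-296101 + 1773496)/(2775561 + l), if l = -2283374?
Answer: 1477395/492187 ≈ 3.0017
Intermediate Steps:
(-296101 + 1773496)/(2775561 + l) = (-296101 + 1773496)/(2775561 - 2283374) = 1477395/492187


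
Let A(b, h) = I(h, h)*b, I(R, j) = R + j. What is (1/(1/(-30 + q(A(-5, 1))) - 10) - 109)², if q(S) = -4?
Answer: 1384063209/116281 ≈ 11903.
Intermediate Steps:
A(b, h) = 2*b*h (A(b, h) = (h + h)*b = (2*h)*b = 2*b*h)
(1/(1/(-30 + q(A(-5, 1))) - 10) - 109)² = (1/(1/(-30 - 4) - 10) - 109)² = (1/(1/(-34) - 10) - 109)² = (1/(-1/34 - 10) - 109)² = (1/(-341/34) - 109)² = (-34/341 - 109)² = (-37203/341)² = 1384063209/116281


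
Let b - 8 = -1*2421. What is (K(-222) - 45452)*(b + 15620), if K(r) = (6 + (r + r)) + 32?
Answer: -605646606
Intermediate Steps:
K(r) = 38 + 2*r (K(r) = (6 + 2*r) + 32 = 38 + 2*r)
b = -2413 (b = 8 - 1*2421 = 8 - 2421 = -2413)
(K(-222) - 45452)*(b + 15620) = ((38 + 2*(-222)) - 45452)*(-2413 + 15620) = ((38 - 444) - 45452)*13207 = (-406 - 45452)*13207 = -45858*13207 = -605646606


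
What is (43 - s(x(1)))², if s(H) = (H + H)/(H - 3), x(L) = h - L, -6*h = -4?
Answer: 45796/25 ≈ 1831.8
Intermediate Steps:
h = ⅔ (h = -⅙*(-4) = ⅔ ≈ 0.66667)
x(L) = ⅔ - L
s(H) = 2*H/(-3 + H) (s(H) = (2*H)/(-3 + H) = 2*H/(-3 + H))
(43 - s(x(1)))² = (43 - 2*(⅔ - 1*1)/(-3 + (⅔ - 1*1)))² = (43 - 2*(⅔ - 1)/(-3 + (⅔ - 1)))² = (43 - 2*(-1)/(3*(-3 - ⅓)))² = (43 - 2*(-1)/(3*(-10/3)))² = (43 - 2*(-1)*(-3)/(3*10))² = (43 - 1*⅕)² = (43 - ⅕)² = (214/5)² = 45796/25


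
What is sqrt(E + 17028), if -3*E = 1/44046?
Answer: sqrt(33035173360566)/44046 ≈ 130.49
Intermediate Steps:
E = -1/132138 (E = -1/3/44046 = -1/3*1/44046 = -1/132138 ≈ -7.5678e-6)
sqrt(E + 17028) = sqrt(-1/132138 + 17028) = sqrt(2250045863/132138) = sqrt(33035173360566)/44046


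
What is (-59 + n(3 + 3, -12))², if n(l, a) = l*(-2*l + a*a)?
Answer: 537289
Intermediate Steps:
n(l, a) = l*(a² - 2*l) (n(l, a) = l*(-2*l + a²) = l*(a² - 2*l))
(-59 + n(3 + 3, -12))² = (-59 + (3 + 3)*((-12)² - 2*(3 + 3)))² = (-59 + 6*(144 - 2*6))² = (-59 + 6*(144 - 12))² = (-59 + 6*132)² = (-59 + 792)² = 733² = 537289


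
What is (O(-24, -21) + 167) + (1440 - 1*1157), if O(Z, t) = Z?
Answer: 426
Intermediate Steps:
(O(-24, -21) + 167) + (1440 - 1*1157) = (-24 + 167) + (1440 - 1*1157) = 143 + (1440 - 1157) = 143 + 283 = 426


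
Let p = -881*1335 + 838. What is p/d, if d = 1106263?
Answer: -1175297/1106263 ≈ -1.0624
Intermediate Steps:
p = -1175297 (p = -1176135 + 838 = -1175297)
p/d = -1175297/1106263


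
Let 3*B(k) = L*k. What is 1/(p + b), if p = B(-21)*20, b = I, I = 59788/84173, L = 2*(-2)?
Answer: 84173/47196668 ≈ 0.0017835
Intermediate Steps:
L = -4
B(k) = -4*k/3 (B(k) = (-4*k)/3 = -4*k/3)
I = 59788/84173 (I = 59788*(1/84173) = 59788/84173 ≈ 0.71030)
b = 59788/84173 ≈ 0.71030
p = 560 (p = -4/3*(-21)*20 = 28*20 = 560)
1/(p + b) = 1/(560 + 59788/84173) = 1/(47196668/84173) = 84173/47196668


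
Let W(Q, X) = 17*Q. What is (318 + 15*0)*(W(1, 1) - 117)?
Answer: -31800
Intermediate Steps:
(318 + 15*0)*(W(1, 1) - 117) = (318 + 15*0)*(17*1 - 117) = (318 + 0)*(17 - 117) = 318*(-100) = -31800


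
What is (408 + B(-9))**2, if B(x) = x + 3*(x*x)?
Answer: 412164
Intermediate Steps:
B(x) = x + 3*x**2
(408 + B(-9))**2 = (408 - 9*(1 + 3*(-9)))**2 = (408 - 9*(1 - 27))**2 = (408 - 9*(-26))**2 = (408 + 234)**2 = 642**2 = 412164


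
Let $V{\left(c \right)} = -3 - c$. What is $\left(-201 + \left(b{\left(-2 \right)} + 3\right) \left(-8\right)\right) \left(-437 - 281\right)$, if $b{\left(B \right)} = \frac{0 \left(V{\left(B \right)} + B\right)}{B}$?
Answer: $161550$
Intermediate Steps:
$b{\left(B \right)} = 0$ ($b{\left(B \right)} = \frac{0 \left(\left(-3 - B\right) + B\right)}{B} = \frac{0 \left(-3\right)}{B} = \frac{0}{B} = 0$)
$\left(-201 + \left(b{\left(-2 \right)} + 3\right) \left(-8\right)\right) \left(-437 - 281\right) = \left(-201 + \left(0 + 3\right) \left(-8\right)\right) \left(-437 - 281\right) = \left(-201 + 3 \left(-8\right)\right) \left(-718\right) = \left(-201 - 24\right) \left(-718\right) = \left(-225\right) \left(-718\right) = 161550$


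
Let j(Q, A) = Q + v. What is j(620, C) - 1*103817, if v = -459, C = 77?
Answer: -103656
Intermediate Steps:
j(Q, A) = -459 + Q (j(Q, A) = Q - 459 = -459 + Q)
j(620, C) - 1*103817 = (-459 + 620) - 1*103817 = 161 - 103817 = -103656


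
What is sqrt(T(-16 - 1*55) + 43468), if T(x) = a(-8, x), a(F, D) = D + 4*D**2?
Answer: sqrt(63561) ≈ 252.11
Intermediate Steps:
T(x) = x*(1 + 4*x)
sqrt(T(-16 - 1*55) + 43468) = sqrt((-16 - 1*55)*(1 + 4*(-16 - 1*55)) + 43468) = sqrt((-16 - 55)*(1 + 4*(-16 - 55)) + 43468) = sqrt(-71*(1 + 4*(-71)) + 43468) = sqrt(-71*(1 - 284) + 43468) = sqrt(-71*(-283) + 43468) = sqrt(20093 + 43468) = sqrt(63561)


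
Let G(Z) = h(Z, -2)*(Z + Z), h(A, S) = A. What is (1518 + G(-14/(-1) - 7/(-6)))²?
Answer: 1267716025/324 ≈ 3.9127e+6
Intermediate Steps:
G(Z) = 2*Z² (G(Z) = Z*(Z + Z) = Z*(2*Z) = 2*Z²)
(1518 + G(-14/(-1) - 7/(-6)))² = (1518 + 2*(-14/(-1) - 7/(-6))²)² = (1518 + 2*(-14*(-1) - 7*(-⅙))²)² = (1518 + 2*(14 + 7/6)²)² = (1518 + 2*(91/6)²)² = (1518 + 2*(8281/36))² = (1518 + 8281/18)² = (35605/18)² = 1267716025/324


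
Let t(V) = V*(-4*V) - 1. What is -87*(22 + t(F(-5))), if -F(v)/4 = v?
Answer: 137373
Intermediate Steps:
F(v) = -4*v
t(V) = -1 - 4*V**2 (t(V) = -4*V**2 - 1 = -1 - 4*V**2)
-87*(22 + t(F(-5))) = -87*(22 + (-1 - 4*(-4*(-5))**2)) = -87*(22 + (-1 - 4*20**2)) = -87*(22 + (-1 - 4*400)) = -87*(22 + (-1 - 1600)) = -87*(22 - 1601) = -87*(-1579) = 137373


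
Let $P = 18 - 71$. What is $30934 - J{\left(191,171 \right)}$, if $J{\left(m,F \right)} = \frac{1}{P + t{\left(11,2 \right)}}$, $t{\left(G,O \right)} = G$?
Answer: $\frac{1299229}{42} \approx 30934.0$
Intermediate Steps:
$P = -53$
$J{\left(m,F \right)} = - \frac{1}{42}$ ($J{\left(m,F \right)} = \frac{1}{-53 + 11} = \frac{1}{-42} = - \frac{1}{42}$)
$30934 - J{\left(191,171 \right)} = 30934 - - \frac{1}{42} = 30934 + \frac{1}{42} = \frac{1299229}{42}$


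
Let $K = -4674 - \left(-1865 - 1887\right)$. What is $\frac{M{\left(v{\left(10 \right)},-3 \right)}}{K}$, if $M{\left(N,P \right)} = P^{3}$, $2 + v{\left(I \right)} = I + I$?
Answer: $\frac{27}{922} \approx 0.029284$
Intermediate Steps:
$v{\left(I \right)} = -2 + 2 I$ ($v{\left(I \right)} = -2 + \left(I + I\right) = -2 + 2 I$)
$K = -922$ ($K = -4674 - \left(-1865 - 1887\right) = -4674 - -3752 = -4674 + 3752 = -922$)
$\frac{M{\left(v{\left(10 \right)},-3 \right)}}{K} = \frac{\left(-3\right)^{3}}{-922} = \left(-27\right) \left(- \frac{1}{922}\right) = \frac{27}{922}$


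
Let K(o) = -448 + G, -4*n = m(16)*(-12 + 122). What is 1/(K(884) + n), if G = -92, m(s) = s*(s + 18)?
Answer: -1/15500 ≈ -6.4516e-5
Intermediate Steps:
m(s) = s*(18 + s)
n = -14960 (n = -16*(18 + 16)*(-12 + 122)/4 = -16*34*110/4 = -136*110 = -¼*59840 = -14960)
K(o) = -540 (K(o) = -448 - 92 = -540)
1/(K(884) + n) = 1/(-540 - 14960) = 1/(-15500) = -1/15500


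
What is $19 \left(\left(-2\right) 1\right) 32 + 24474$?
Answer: $23258$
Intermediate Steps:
$19 \left(\left(-2\right) 1\right) 32 + 24474 = 19 \left(-2\right) 32 + 24474 = \left(-38\right) 32 + 24474 = -1216 + 24474 = 23258$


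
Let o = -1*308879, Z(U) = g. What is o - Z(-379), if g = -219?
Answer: -308660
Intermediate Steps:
Z(U) = -219
o = -308879
o - Z(-379) = -308879 - 1*(-219) = -308879 + 219 = -308660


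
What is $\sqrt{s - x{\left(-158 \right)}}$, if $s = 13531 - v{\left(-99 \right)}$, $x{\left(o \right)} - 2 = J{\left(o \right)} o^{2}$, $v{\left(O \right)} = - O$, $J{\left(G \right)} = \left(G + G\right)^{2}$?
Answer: $i \sqrt{2492791754} \approx 49928.0 i$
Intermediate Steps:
$J{\left(G \right)} = 4 G^{2}$ ($J{\left(G \right)} = \left(2 G\right)^{2} = 4 G^{2}$)
$x{\left(o \right)} = 2 + 4 o^{4}$ ($x{\left(o \right)} = 2 + 4 o^{2} o^{2} = 2 + 4 o^{4}$)
$s = 13432$ ($s = 13531 - \left(-1\right) \left(-99\right) = 13531 - 99 = 13432$)
$\sqrt{s - x{\left(-158 \right)}} = \sqrt{13432 - \left(2 + 4 \left(-158\right)^{4}\right)} = \sqrt{13432 - \left(2 + 4 \cdot 623201296\right)} = \sqrt{13432 - \left(2 + 2492805184\right)} = \sqrt{13432 - 2492805186} = \sqrt{-2492791754} = i \sqrt{2492791754}$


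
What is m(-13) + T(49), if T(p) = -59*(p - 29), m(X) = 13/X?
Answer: -1181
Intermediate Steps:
T(p) = 1711 - 59*p (T(p) = -59*(-29 + p) = 1711 - 59*p)
m(-13) + T(49) = 13/(-13) + (1711 - 59*49) = 13*(-1/13) + (1711 - 2891) = -1 - 1180 = -1181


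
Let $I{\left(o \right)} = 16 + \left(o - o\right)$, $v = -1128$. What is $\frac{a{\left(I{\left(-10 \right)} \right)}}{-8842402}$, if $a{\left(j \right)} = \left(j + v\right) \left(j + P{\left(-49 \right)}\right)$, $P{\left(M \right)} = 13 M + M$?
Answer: $- \frac{372520}{4421201} \approx -0.084258$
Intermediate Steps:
$I{\left(o \right)} = 16$ ($I{\left(o \right)} = 16 + 0 = 16$)
$P{\left(M \right)} = 14 M$
$a{\left(j \right)} = \left(-1128 + j\right) \left(-686 + j\right)$ ($a{\left(j \right)} = \left(j - 1128\right) \left(j + 14 \left(-49\right)\right) = \left(-1128 + j\right) \left(j - 686\right) = \left(-1128 + j\right) \left(-686 + j\right)$)
$\frac{a{\left(I{\left(-10 \right)} \right)}}{-8842402} = \frac{773808 + 16^{2} - 29024}{-8842402} = \left(773808 + 256 - 29024\right) \left(- \frac{1}{8842402}\right) = 745040 \left(- \frac{1}{8842402}\right) = - \frac{372520}{4421201}$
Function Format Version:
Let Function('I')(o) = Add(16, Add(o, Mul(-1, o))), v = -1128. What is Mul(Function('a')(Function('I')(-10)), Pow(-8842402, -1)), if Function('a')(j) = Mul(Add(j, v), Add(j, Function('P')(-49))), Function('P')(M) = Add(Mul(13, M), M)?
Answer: Rational(-372520, 4421201) ≈ -0.084258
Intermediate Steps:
Function('I')(o) = 16 (Function('I')(o) = Add(16, 0) = 16)
Function('P')(M) = Mul(14, M)
Function('a')(j) = Mul(Add(-1128, j), Add(-686, j)) (Function('a')(j) = Mul(Add(j, -1128), Add(j, Mul(14, -49))) = Mul(Add(-1128, j), Add(j, -686)) = Mul(Add(-1128, j), Add(-686, j)))
Mul(Function('a')(Function('I')(-10)), Pow(-8842402, -1)) = Mul(Add(773808, Pow(16, 2), Mul(-1814, 16)), Pow(-8842402, -1)) = Mul(Add(773808, 256, -29024), Rational(-1, 8842402)) = Mul(745040, Rational(-1, 8842402)) = Rational(-372520, 4421201)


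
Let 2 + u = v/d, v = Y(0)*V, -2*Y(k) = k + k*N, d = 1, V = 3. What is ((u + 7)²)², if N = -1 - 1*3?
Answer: 625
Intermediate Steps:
N = -4 (N = -1 - 3 = -4)
Y(k) = 3*k/2 (Y(k) = -(k + k*(-4))/2 = -(k - 4*k)/2 = -(-3)*k/2 = 3*k/2)
v = 0 (v = ((3/2)*0)*3 = 0*3 = 0)
u = -2 (u = -2 + 0/1 = -2 + 0*1 = -2 + 0 = -2)
((u + 7)²)² = ((-2 + 7)²)² = (5²)² = 25² = 625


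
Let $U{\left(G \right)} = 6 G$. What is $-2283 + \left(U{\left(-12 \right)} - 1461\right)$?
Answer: $-3816$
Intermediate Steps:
$-2283 + \left(U{\left(-12 \right)} - 1461\right) = -2283 + \left(6 \left(-12\right) - 1461\right) = -2283 - 1533 = -3816$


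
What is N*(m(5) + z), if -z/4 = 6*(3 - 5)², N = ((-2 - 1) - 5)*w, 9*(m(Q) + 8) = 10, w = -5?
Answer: -37040/9 ≈ -4115.6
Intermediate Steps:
m(Q) = -62/9 (m(Q) = -8 + (⅑)*10 = -8 + 10/9 = -62/9)
N = 40 (N = ((-2 - 1) - 5)*(-5) = (-3 - 5)*(-5) = -8*(-5) = 40)
z = -96 (z = -24*(3 - 5)² = -24*(-2)² = -24*4 = -4*24 = -96)
N*(m(5) + z) = 40*(-62/9 - 96) = 40*(-926/9) = -37040/9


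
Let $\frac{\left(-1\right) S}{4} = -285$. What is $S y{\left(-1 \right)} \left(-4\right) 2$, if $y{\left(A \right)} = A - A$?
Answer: $0$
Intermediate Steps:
$y{\left(A \right)} = 0$
$S = 1140$ ($S = \left(-4\right) \left(-285\right) = 1140$)
$S y{\left(-1 \right)} \left(-4\right) 2 = 1140 \cdot 0 \left(-4\right) 2 = 1140 \cdot 0 \cdot 2 = 1140 \cdot 0 = 0$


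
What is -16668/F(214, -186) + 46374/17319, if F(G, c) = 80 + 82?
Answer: -5206676/51957 ≈ -100.21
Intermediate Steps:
F(G, c) = 162
-16668/F(214, -186) + 46374/17319 = -16668/162 + 46374/17319 = -16668*1/162 + 46374*(1/17319) = -926/9 + 15458/5773 = -5206676/51957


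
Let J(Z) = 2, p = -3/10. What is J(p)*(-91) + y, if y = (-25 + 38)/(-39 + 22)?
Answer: -3107/17 ≈ -182.76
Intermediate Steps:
p = -3/10 (p = -3*⅒ = -3/10 ≈ -0.30000)
y = -13/17 (y = 13/(-17) = 13*(-1/17) = -13/17 ≈ -0.76471)
J(p)*(-91) + y = 2*(-91) - 13/17 = -182 - 13/17 = -3107/17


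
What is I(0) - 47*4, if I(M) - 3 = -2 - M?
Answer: -187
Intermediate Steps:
I(M) = 1 - M (I(M) = 3 + (-2 - M) = 1 - M)
I(0) - 47*4 = (1 - 1*0) - 47*4 = (1 + 0) - 188 = 1 - 188 = -187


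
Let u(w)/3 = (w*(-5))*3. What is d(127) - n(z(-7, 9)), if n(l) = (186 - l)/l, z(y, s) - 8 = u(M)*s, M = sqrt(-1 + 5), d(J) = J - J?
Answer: 494/401 ≈ 1.2319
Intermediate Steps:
d(J) = 0
M = 2 (M = sqrt(4) = 2)
u(w) = -45*w (u(w) = 3*((w*(-5))*3) = 3*(-5*w*3) = 3*(-15*w) = -45*w)
z(y, s) = 8 - 90*s (z(y, s) = 8 + (-45*2)*s = 8 - 90*s)
n(l) = (186 - l)/l
d(127) - n(z(-7, 9)) = 0 - (186 - (8 - 90*9))/(8 - 90*9) = 0 - (186 - (8 - 810))/(8 - 810) = 0 - (186 - 1*(-802))/(-802) = 0 - (-1)*(186 + 802)/802 = 0 - (-1)*988/802 = 0 - 1*(-494/401) = 0 + 494/401 = 494/401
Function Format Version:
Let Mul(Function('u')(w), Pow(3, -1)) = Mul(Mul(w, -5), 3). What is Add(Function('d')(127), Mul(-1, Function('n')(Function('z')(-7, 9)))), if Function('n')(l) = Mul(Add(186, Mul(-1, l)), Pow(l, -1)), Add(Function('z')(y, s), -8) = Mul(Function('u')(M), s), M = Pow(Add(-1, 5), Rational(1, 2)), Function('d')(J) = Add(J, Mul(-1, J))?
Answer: Rational(494, 401) ≈ 1.2319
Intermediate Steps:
Function('d')(J) = 0
M = 2 (M = Pow(4, Rational(1, 2)) = 2)
Function('u')(w) = Mul(-45, w) (Function('u')(w) = Mul(3, Mul(Mul(w, -5), 3)) = Mul(3, Mul(Mul(-5, w), 3)) = Mul(3, Mul(-15, w)) = Mul(-45, w))
Function('z')(y, s) = Add(8, Mul(-90, s)) (Function('z')(y, s) = Add(8, Mul(Mul(-45, 2), s)) = Add(8, Mul(-90, s)))
Function('n')(l) = Mul(Pow(l, -1), Add(186, Mul(-1, l)))
Add(Function('d')(127), Mul(-1, Function('n')(Function('z')(-7, 9)))) = Add(0, Mul(-1, Mul(Pow(Add(8, Mul(-90, 9)), -1), Add(186, Mul(-1, Add(8, Mul(-90, 9))))))) = Add(0, Mul(-1, Mul(Pow(Add(8, -810), -1), Add(186, Mul(-1, Add(8, -810)))))) = Add(0, Mul(-1, Mul(Pow(-802, -1), Add(186, Mul(-1, -802))))) = Add(0, Mul(-1, Mul(Rational(-1, 802), Add(186, 802)))) = Add(0, Mul(-1, Mul(Rational(-1, 802), 988))) = Add(0, Mul(-1, Rational(-494, 401))) = Add(0, Rational(494, 401)) = Rational(494, 401)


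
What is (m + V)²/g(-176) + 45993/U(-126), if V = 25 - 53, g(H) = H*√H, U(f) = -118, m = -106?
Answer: -45993/118 + 4489*I*√11/1936 ≈ -389.77 + 7.6903*I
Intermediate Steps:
g(H) = H^(3/2)
V = -28
(m + V)²/g(-176) + 45993/U(-126) = (-106 - 28)²/((-176)^(3/2)) + 45993/(-118) = (-134)²/((-704*I*√11)) + 45993*(-1/118) = 17956*(I*√11/7744) - 45993/118 = 4489*I*√11/1936 - 45993/118 = -45993/118 + 4489*I*√11/1936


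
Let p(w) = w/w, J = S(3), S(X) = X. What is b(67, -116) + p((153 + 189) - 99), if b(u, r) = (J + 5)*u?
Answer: 537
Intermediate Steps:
J = 3
p(w) = 1
b(u, r) = 8*u (b(u, r) = (3 + 5)*u = 8*u)
b(67, -116) + p((153 + 189) - 99) = 8*67 + 1 = 536 + 1 = 537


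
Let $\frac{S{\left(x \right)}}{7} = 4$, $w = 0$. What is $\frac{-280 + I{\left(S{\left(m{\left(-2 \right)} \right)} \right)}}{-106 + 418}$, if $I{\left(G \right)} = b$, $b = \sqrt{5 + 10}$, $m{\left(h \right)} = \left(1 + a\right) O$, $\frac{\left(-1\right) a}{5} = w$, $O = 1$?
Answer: $- \frac{35}{39} + \frac{\sqrt{15}}{312} \approx -0.88502$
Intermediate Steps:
$a = 0$ ($a = \left(-5\right) 0 = 0$)
$m{\left(h \right)} = 1$ ($m{\left(h \right)} = \left(1 + 0\right) 1 = 1 \cdot 1 = 1$)
$S{\left(x \right)} = 28$ ($S{\left(x \right)} = 7 \cdot 4 = 28$)
$b = \sqrt{15} \approx 3.873$
$I{\left(G \right)} = \sqrt{15}$
$\frac{-280 + I{\left(S{\left(m{\left(-2 \right)} \right)} \right)}}{-106 + 418} = \frac{-280 + \sqrt{15}}{-106 + 418} = \frac{-280 + \sqrt{15}}{312} = \left(-280 + \sqrt{15}\right) \frac{1}{312} = - \frac{35}{39} + \frac{\sqrt{15}}{312}$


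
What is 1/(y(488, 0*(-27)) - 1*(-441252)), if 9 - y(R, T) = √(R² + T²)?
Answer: 1/440773 ≈ 2.2687e-6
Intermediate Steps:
y(R, T) = 9 - √(R² + T²)
1/(y(488, 0*(-27)) - 1*(-441252)) = 1/((9 - √(488² + (0*(-27))²)) - 1*(-441252)) = 1/((9 - √(238144 + 0²)) + 441252) = 1/((9 - √(238144 + 0)) + 441252) = 1/((9 - √238144) + 441252) = 1/((9 - 1*488) + 441252) = 1/((9 - 488) + 441252) = 1/(-479 + 441252) = 1/440773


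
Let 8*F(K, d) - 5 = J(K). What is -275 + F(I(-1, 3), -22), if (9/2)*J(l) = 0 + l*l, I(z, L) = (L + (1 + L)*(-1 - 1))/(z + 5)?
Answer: -158015/576 ≈ -274.33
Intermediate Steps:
I(z, L) = (-2 - L)/(5 + z) (I(z, L) = (L + (1 + L)*(-2))/(5 + z) = (L + (-2 - 2*L))/(5 + z) = (-2 - L)/(5 + z))
J(l) = 2*l²/9 (J(l) = 2*(0 + l*l)/9 = 2*(0 + l²)/9 = 2*l²/9)
F(K, d) = 5/8 + K²/36 (F(K, d) = 5/8 + (2*K²/9)/8 = 5/8 + K²/36)
-275 + F(I(-1, 3), -22) = -275 + (5/8 + ((-2 - 1*3)/(5 - 1))²/36) = -275 + (5/8 + ((-2 - 3)/4)²/36) = -275 + (5/8 + ((¼)*(-5))²/36) = -275 + (5/8 + (-5/4)²/36) = -275 + (5/8 + (1/36)*(25/16)) = -275 + (5/8 + 25/576) = -275 + 385/576 = -158015/576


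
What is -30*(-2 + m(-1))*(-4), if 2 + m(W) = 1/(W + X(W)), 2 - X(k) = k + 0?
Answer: -420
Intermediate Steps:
X(k) = 2 - k (X(k) = 2 - (k + 0) = 2 - k)
m(W) = -3/2 (m(W) = -2 + 1/(W + (2 - W)) = -2 + 1/2 = -2 + ½ = -3/2)
-30*(-2 + m(-1))*(-4) = -30*(-2 - 3/2)*(-4) = -30*(-7/2)*(-4) = 105*(-4) = -420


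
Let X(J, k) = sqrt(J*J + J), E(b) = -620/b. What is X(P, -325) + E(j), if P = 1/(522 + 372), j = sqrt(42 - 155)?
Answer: sqrt(895)/894 + 620*I*sqrt(113)/113 ≈ 0.033464 + 58.325*I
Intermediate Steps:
j = I*sqrt(113) (j = sqrt(-113) = I*sqrt(113) ≈ 10.63*I)
P = 1/894 ≈ 0.0011186
X(J, k) = sqrt(J + J**2) (X(J, k) = sqrt(J**2 + J) = sqrt(J + J**2))
X(P, -325) + E(j) = sqrt((1 + 1/894)/894) - 620*(-I*sqrt(113)/113) = sqrt((1/894)*(895/894)) - (-620)*I*sqrt(113)/113 = sqrt(895/799236) + 620*I*sqrt(113)/113 = sqrt(895)/894 + 620*I*sqrt(113)/113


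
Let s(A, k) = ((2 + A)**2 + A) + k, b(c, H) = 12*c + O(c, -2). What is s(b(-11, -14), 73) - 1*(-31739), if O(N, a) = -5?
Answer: 49900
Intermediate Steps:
b(c, H) = -5 + 12*c (b(c, H) = 12*c - 5 = -5 + 12*c)
s(A, k) = A + k + (2 + A)**2 (s(A, k) = (A + (2 + A)**2) + k = A + k + (2 + A)**2)
s(b(-11, -14), 73) - 1*(-31739) = ((-5 + 12*(-11)) + 73 + (2 + (-5 + 12*(-11)))**2) - 1*(-31739) = ((-5 - 132) + 73 + (2 + (-5 - 132))**2) + 31739 = (-137 + 73 + (2 - 137)**2) + 31739 = (-137 + 73 + (-135)**2) + 31739 = (-137 + 73 + 18225) + 31739 = 18161 + 31739 = 49900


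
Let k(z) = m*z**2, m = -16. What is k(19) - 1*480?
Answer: -6256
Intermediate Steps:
k(z) = -16*z**2
k(19) - 1*480 = -16*19**2 - 1*480 = -16*361 - 480 = -5776 - 480 = -6256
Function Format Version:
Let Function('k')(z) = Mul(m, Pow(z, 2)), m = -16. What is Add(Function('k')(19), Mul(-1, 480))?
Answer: -6256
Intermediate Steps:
Function('k')(z) = Mul(-16, Pow(z, 2))
Add(Function('k')(19), Mul(-1, 480)) = Add(Mul(-16, Pow(19, 2)), Mul(-1, 480)) = Add(Mul(-16, 361), -480) = Add(-5776, -480) = -6256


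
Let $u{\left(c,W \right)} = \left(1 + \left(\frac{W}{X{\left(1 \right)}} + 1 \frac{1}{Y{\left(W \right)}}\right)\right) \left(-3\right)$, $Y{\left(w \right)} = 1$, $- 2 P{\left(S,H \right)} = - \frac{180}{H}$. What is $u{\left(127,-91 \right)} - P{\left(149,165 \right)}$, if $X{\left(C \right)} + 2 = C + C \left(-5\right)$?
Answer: $- \frac{1145}{22} \approx -52.045$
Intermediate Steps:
$P{\left(S,H \right)} = \frac{90}{H}$ ($P{\left(S,H \right)} = - \frac{\left(-180\right) \frac{1}{H}}{2} = \frac{90}{H}$)
$X{\left(C \right)} = -2 - 4 C$ ($X{\left(C \right)} = -2 + \left(C + C \left(-5\right)\right) = -2 + \left(C - 5 C\right) = -2 - 4 C$)
$u{\left(c,W \right)} = -6 + \frac{W}{2}$ ($u{\left(c,W \right)} = \left(1 + \left(\frac{W}{-2 - 4} + 1 \cdot 1^{-1}\right)\right) \left(-3\right) = \left(1 + \left(\frac{W}{-2 - 4} + 1 \cdot 1\right)\right) \left(-3\right) = \left(1 + \left(\frac{W}{-6} + 1\right)\right) \left(-3\right) = \left(1 + \left(W \left(- \frac{1}{6}\right) + 1\right)\right) \left(-3\right) = \left(1 - \left(-1 + \frac{W}{6}\right)\right) \left(-3\right) = \left(2 - \frac{W}{6}\right) \left(-3\right) = -6 + \frac{W}{2}$)
$u{\left(127,-91 \right)} - P{\left(149,165 \right)} = \left(-6 + \frac{1}{2} \left(-91\right)\right) - \frac{90}{165} = \left(-6 - \frac{91}{2}\right) - 90 \cdot \frac{1}{165} = - \frac{103}{2} - \frac{6}{11} = - \frac{1145}{22}$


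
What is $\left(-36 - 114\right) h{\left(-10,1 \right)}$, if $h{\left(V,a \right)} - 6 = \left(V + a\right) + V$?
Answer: $1950$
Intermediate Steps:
$h{\left(V,a \right)} = 6 + a + 2 V$ ($h{\left(V,a \right)} = 6 + \left(\left(V + a\right) + V\right) = 6 + \left(a + 2 V\right) = 6 + a + 2 V$)
$\left(-36 - 114\right) h{\left(-10,1 \right)} = \left(-36 - 114\right) \left(6 + 1 + 2 \left(-10\right)\right) = - 150 \left(6 + 1 - 20\right) = \left(-150\right) \left(-13\right) = 1950$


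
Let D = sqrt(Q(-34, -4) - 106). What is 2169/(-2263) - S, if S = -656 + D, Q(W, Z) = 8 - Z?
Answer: 1482359/2263 - I*sqrt(94) ≈ 655.04 - 9.6954*I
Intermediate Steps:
D = I*sqrt(94) (D = sqrt((8 - 1*(-4)) - 106) = sqrt((8 + 4) - 106) = sqrt(12 - 106) = sqrt(-94) = I*sqrt(94) ≈ 9.6954*I)
S = -656 + I*sqrt(94) ≈ -656.0 + 9.6954*I
2169/(-2263) - S = 2169/(-2263) - (-656 + I*sqrt(94)) = 2169*(-1/2263) + (656 - I*sqrt(94)) = -2169/2263 + (656 - I*sqrt(94)) = 1482359/2263 - I*sqrt(94)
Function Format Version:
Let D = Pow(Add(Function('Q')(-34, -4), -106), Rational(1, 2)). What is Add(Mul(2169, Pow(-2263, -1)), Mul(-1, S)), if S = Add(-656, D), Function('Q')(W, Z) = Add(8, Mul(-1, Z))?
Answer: Add(Rational(1482359, 2263), Mul(-1, I, Pow(94, Rational(1, 2)))) ≈ Add(655.04, Mul(-9.6954, I))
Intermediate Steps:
D = Mul(I, Pow(94, Rational(1, 2))) (D = Pow(Add(Add(8, Mul(-1, -4)), -106), Rational(1, 2)) = Pow(Add(Add(8, 4), -106), Rational(1, 2)) = Pow(Add(12, -106), Rational(1, 2)) = Pow(-94, Rational(1, 2)) = Mul(I, Pow(94, Rational(1, 2))) ≈ Mul(9.6954, I))
S = Add(-656, Mul(I, Pow(94, Rational(1, 2)))) ≈ Add(-656.00, Mul(9.6954, I))
Add(Mul(2169, Pow(-2263, -1)), Mul(-1, S)) = Add(Mul(2169, Pow(-2263, -1)), Mul(-1, Add(-656, Mul(I, Pow(94, Rational(1, 2)))))) = Add(Mul(2169, Rational(-1, 2263)), Add(656, Mul(-1, I, Pow(94, Rational(1, 2))))) = Add(Rational(-2169, 2263), Add(656, Mul(-1, I, Pow(94, Rational(1, 2))))) = Add(Rational(1482359, 2263), Mul(-1, I, Pow(94, Rational(1, 2))))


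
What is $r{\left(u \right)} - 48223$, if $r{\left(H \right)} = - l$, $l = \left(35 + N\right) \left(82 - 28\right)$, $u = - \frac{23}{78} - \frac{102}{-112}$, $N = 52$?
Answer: $-52921$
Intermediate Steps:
$u = \frac{1345}{2184}$ ($u = \left(-23\right) \frac{1}{78} - - \frac{51}{56} = - \frac{23}{78} + \frac{51}{56} = \frac{1345}{2184} \approx 0.61584$)
$l = 4698$ ($l = \left(35 + 52\right) \left(82 - 28\right) = 87 \cdot 54 = 4698$)
$r{\left(H \right)} = -4698$ ($r{\left(H \right)} = \left(-1\right) 4698 = -4698$)
$r{\left(u \right)} - 48223 = -4698 - 48223 = -52921$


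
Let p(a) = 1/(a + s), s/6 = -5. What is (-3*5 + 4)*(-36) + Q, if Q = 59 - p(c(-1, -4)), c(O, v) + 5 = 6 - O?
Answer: 12741/28 ≈ 455.04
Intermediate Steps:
s = -30 (s = 6*(-5) = -30)
c(O, v) = 1 - O (c(O, v) = -5 + (6 - O) = 1 - O)
p(a) = 1/(-30 + a) (p(a) = 1/(a - 30) = 1/(-30 + a))
Q = 1653/28 (Q = 59 - 1/(-30 + (1 - 1*(-1))) = 59 - 1/(-30 + (1 + 1)) = 59 - 1/(-30 + 2) = 59 - 1/(-28) = 59 - 1*(-1/28) = 59 + 1/28 = 1653/28 ≈ 59.036)
(-3*5 + 4)*(-36) + Q = (-3*5 + 4)*(-36) + 1653/28 = (-15 + 4)*(-36) + 1653/28 = -11*(-36) + 1653/28 = 396 + 1653/28 = 12741/28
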